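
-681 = -681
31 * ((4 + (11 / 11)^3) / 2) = 155 / 2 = 77.50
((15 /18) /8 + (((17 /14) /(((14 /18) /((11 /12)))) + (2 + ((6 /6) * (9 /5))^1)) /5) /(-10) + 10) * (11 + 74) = 24988861 /29400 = 849.96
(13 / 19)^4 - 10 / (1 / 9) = -11700329 / 130321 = -89.78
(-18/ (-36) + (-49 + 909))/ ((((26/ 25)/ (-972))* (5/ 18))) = -37638270/ 13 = -2895251.54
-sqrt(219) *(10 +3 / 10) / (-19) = 8.02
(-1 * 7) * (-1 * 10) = 70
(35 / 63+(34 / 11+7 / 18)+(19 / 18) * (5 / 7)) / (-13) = -3319 / 9009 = -0.37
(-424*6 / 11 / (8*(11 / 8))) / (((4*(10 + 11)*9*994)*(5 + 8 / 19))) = -2014 / 390228993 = -0.00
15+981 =996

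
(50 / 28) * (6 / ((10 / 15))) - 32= -223 / 14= -15.93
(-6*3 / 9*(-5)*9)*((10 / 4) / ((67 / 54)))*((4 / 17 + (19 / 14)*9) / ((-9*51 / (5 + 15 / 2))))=-16666875 / 271082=-61.48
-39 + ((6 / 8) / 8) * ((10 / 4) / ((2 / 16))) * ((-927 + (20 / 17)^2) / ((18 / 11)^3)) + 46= -389.09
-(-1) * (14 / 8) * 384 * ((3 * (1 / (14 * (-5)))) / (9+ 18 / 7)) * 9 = -112 / 5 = -22.40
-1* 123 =-123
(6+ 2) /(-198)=-4 /99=-0.04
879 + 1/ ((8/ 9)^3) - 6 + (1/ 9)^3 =326377457/ 373248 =874.43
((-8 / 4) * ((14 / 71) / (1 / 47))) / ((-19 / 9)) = 11844 / 1349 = 8.78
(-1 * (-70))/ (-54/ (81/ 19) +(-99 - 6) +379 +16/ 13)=273/ 1024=0.27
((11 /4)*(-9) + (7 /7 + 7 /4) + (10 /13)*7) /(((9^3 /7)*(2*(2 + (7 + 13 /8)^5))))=-917504 /548998006635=-0.00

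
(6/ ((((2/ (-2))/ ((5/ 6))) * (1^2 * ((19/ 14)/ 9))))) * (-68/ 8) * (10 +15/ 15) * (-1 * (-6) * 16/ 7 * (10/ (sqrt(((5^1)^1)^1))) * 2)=3231360 * sqrt(5)/ 19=380291.61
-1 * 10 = -10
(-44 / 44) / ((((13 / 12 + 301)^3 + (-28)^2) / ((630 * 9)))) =-9797760 / 47636120377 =-0.00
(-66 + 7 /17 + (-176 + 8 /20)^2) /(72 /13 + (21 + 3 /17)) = 18889221 /16400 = 1151.78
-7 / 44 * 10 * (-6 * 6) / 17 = 630 / 187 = 3.37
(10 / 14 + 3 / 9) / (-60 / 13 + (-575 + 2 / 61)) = -17446 / 9651789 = -0.00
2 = 2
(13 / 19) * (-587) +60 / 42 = -400.20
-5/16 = -0.31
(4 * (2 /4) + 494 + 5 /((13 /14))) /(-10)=-3259 /65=-50.14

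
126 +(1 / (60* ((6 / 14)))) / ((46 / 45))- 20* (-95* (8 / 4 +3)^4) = 218523191 / 184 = 1187626.04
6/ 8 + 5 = 23/ 4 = 5.75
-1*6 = -6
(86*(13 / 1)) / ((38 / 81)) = 45279 / 19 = 2383.11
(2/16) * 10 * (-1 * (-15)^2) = -281.25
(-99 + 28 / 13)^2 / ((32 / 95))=150582695 / 5408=27844.43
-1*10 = -10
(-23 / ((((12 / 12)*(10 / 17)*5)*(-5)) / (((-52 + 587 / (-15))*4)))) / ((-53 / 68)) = 72691592 / 99375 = 731.49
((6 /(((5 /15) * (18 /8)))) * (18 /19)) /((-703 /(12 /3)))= -576 /13357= -0.04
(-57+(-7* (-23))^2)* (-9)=-232776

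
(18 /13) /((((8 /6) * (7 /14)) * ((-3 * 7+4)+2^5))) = 9 /65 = 0.14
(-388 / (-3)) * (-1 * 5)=-1940 / 3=-646.67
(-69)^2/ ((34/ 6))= 14283/ 17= 840.18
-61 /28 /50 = -61 /1400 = -0.04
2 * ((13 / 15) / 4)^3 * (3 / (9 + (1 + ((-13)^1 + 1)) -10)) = -2197 / 432000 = -0.01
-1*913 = -913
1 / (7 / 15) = 15 / 7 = 2.14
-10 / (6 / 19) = -95 / 3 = -31.67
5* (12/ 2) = 30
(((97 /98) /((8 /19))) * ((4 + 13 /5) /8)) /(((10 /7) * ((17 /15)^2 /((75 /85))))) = 8210565 /8804096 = 0.93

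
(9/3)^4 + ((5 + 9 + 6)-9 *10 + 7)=18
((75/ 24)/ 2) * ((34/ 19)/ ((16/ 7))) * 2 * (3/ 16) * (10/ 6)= 14875/ 19456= 0.76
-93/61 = -1.52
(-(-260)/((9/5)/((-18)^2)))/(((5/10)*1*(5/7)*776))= 16380/97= 168.87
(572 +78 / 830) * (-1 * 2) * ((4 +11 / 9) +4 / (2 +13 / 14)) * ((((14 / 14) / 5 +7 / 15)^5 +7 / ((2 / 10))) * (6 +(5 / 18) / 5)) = -537071627028937 / 334906245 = -1603647.69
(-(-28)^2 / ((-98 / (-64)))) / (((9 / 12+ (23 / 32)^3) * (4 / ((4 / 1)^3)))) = -268435456 / 36743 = -7305.76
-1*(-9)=9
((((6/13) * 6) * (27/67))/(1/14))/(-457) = -13608/398047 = -0.03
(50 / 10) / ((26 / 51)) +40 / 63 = 17105 / 1638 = 10.44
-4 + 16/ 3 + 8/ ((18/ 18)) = 28/ 3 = 9.33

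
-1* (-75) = 75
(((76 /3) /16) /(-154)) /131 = -19 /242088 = -0.00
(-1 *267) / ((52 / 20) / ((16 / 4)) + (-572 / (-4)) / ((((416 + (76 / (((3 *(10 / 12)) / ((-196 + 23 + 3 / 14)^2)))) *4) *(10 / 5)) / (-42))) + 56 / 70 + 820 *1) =-395844940440 / 1217852055889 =-0.33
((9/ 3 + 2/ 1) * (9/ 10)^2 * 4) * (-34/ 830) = -1377/ 2075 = -0.66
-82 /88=-41 /44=-0.93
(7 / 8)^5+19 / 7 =740241 / 229376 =3.23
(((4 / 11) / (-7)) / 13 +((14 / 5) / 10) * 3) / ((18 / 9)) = 20921 / 50050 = 0.42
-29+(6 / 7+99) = 496 / 7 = 70.86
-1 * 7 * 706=-4942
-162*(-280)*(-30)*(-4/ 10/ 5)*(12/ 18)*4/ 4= 72576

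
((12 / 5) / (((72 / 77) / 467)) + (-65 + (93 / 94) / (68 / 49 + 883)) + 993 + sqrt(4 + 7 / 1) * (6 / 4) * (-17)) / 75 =1443804029 / 50918625 - 17 * sqrt(11) / 50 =27.23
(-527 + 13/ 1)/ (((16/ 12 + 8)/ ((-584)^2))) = -131477088/ 7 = -18782441.14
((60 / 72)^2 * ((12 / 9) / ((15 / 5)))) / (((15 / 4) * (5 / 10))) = 40 / 243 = 0.16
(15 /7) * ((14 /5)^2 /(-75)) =-28 /125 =-0.22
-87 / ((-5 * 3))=29 / 5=5.80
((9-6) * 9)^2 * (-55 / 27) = -1485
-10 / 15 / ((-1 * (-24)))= -1 / 36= -0.03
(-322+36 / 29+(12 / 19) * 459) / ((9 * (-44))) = 773 / 9918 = 0.08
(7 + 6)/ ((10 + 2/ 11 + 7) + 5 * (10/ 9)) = 1287/ 2251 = 0.57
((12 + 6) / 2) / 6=1.50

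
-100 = -100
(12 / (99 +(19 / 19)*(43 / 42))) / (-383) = -504 / 1608983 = -0.00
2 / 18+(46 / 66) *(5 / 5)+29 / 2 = 3031 / 198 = 15.31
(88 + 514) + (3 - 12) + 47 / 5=3012 / 5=602.40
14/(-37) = -14/37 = -0.38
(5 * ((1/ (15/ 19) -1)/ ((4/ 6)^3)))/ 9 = 1/ 2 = 0.50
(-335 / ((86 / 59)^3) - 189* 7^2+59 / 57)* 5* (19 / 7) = -1698217589065 / 13357176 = -127138.97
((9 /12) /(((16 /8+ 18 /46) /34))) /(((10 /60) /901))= 57647.62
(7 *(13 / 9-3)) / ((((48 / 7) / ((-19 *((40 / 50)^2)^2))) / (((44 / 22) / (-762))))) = -208544 / 6429375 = -0.03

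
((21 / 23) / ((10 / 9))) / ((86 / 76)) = 3591 / 4945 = 0.73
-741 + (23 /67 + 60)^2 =13019500 /4489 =2900.31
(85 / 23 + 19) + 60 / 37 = 20694 / 851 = 24.32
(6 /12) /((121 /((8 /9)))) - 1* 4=-4352 /1089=-4.00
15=15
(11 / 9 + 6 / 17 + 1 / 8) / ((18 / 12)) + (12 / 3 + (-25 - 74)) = -172339 / 1836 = -93.87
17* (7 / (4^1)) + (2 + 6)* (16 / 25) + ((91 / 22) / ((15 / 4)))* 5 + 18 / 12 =138221 / 3300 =41.89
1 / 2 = 0.50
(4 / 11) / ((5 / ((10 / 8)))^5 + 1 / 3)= 12 / 33803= 0.00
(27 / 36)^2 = 9 / 16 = 0.56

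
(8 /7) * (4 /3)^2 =128 /63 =2.03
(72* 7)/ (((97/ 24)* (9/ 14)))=18816/ 97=193.98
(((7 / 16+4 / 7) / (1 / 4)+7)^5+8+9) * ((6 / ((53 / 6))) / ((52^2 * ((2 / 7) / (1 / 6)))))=8451985730415 / 352350322688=23.99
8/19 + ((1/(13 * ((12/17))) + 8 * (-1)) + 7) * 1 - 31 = -93277/2964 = -31.47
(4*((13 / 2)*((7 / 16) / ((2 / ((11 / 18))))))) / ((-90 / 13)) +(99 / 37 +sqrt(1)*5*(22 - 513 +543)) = 251434999 / 959040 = 262.17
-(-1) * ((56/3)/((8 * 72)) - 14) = -3017/216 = -13.97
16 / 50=8 / 25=0.32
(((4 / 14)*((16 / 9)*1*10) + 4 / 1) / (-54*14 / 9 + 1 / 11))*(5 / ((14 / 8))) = -9680 / 31311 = -0.31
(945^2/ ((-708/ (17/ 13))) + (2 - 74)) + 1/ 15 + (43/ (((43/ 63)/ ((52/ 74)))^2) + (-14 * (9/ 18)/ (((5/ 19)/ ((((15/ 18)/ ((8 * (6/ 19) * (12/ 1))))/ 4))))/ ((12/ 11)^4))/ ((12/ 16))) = -81343380305520551791/ 48535247065743360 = -1675.97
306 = 306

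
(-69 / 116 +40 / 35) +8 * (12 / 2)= 39421 / 812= 48.55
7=7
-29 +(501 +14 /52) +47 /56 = 344423 /728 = 473.11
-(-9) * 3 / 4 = 27 / 4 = 6.75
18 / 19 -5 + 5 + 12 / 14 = 240 / 133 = 1.80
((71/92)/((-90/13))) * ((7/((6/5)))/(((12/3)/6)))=-6461/6624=-0.98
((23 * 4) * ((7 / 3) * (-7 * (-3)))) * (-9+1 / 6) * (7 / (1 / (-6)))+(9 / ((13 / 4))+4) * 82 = 1673023.08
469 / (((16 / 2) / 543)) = 254667 / 8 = 31833.38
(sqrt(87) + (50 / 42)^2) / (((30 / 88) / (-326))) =-14344 * sqrt(87) / 15 - 1793000 / 1323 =-10274.71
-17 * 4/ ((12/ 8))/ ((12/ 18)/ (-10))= 680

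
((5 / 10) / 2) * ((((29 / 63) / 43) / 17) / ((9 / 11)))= 0.00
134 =134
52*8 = 416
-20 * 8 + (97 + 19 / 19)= -62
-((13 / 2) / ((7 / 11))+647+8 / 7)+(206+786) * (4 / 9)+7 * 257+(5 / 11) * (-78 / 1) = 2142863 / 1386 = 1546.08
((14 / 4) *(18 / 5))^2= 3969 / 25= 158.76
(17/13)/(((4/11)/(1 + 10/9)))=3553/468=7.59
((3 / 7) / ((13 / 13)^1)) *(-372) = -1116 / 7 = -159.43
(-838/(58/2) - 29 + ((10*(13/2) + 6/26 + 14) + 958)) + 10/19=7018741/7163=979.86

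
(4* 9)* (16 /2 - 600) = -21312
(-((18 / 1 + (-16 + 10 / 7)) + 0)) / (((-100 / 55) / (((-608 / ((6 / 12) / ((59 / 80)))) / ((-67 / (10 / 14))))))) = 295944 / 16415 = 18.03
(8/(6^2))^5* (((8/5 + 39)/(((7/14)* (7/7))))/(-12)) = -3248/885735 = -0.00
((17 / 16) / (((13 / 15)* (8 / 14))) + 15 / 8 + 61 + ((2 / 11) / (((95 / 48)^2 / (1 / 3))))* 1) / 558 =5371757627 / 46089014400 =0.12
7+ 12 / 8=17 / 2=8.50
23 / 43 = 0.53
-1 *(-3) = 3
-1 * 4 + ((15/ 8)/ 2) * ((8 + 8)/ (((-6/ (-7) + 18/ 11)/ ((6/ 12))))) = -127/ 128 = -0.99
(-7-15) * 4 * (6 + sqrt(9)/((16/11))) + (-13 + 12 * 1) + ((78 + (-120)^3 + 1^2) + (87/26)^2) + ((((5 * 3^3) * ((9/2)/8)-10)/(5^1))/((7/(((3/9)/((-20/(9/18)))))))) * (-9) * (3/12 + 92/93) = -162287836057201/93882880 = -1728620.13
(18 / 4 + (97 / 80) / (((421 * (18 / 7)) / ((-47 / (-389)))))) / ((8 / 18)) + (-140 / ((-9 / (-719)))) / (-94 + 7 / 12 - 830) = 11068695594917 / 497752947840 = 22.24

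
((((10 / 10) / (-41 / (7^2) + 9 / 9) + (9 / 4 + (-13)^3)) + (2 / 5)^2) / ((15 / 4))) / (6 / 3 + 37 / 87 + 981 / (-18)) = 12693097 / 1132625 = 11.21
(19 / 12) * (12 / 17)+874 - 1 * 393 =8196 / 17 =482.12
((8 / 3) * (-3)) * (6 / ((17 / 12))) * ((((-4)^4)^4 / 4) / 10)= -309237645312 / 85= -3638089944.85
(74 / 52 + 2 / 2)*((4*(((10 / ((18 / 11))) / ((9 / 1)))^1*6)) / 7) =220 / 39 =5.64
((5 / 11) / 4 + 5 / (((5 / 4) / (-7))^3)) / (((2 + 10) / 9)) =-658.47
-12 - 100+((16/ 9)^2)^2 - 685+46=-4861775/ 6561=-741.01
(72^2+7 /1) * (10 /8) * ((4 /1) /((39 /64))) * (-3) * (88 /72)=-18272320 /117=-156173.68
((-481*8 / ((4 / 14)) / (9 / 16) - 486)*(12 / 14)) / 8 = -109931 / 42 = -2617.40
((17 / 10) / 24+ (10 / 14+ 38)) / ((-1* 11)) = -65159 / 18480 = -3.53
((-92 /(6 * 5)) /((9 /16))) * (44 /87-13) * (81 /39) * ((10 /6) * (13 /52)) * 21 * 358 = 501220048 /1131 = 443165.38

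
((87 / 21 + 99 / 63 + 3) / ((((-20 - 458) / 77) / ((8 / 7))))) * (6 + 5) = -29524 / 1673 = -17.65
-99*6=-594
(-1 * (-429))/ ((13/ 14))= 462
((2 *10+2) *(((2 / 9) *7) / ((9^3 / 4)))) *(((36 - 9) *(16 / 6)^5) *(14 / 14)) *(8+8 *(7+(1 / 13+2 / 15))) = 517061214208 / 11514555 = 44905.01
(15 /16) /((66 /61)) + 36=12977 /352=36.87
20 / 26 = 10 / 13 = 0.77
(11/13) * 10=110/13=8.46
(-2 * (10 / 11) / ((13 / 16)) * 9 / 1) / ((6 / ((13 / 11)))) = -480 / 121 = -3.97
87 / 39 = 29 / 13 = 2.23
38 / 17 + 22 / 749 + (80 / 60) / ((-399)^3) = 785013118880 / 346635182943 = 2.26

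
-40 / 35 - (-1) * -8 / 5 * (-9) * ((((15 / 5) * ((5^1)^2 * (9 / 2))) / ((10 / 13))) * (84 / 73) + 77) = 21404984 / 2555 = 8377.68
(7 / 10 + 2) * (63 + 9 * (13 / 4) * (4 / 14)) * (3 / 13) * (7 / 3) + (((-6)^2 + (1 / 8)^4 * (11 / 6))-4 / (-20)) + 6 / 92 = 1028809945 / 7348224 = 140.01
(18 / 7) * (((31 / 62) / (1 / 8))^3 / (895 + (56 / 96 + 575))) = 13824 / 123529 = 0.11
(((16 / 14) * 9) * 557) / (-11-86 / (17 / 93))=-681768 / 57295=-11.90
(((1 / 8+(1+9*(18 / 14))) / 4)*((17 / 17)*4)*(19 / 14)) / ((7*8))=13509 / 43904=0.31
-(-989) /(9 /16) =15824 /9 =1758.22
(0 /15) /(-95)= 0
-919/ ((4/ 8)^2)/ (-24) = 153.17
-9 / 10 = -0.90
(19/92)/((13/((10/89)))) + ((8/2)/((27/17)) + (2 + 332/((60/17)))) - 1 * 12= 622124783/7184970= 86.59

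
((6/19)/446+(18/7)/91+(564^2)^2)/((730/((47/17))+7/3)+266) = 38506444953626707821/202598107985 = 190063201.17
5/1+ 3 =8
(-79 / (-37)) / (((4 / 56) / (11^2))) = 133826 / 37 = 3616.92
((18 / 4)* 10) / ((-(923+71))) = -45 / 994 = -0.05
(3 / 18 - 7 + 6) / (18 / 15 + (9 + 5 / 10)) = -25 / 321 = -0.08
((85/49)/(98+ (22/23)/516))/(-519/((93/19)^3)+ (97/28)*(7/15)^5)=-45642333063375000/11214207568858814611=-0.00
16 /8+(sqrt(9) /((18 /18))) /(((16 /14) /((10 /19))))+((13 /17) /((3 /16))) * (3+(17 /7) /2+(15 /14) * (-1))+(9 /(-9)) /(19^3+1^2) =16.20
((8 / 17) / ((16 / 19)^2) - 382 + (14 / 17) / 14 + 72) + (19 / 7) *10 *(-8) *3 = -3658369 / 3808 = -960.71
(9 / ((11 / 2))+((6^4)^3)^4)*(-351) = -86688167008095945503976722148963517470894 / 11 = -7880742455281449591270611000000000000000.00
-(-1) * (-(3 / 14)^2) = -9 / 196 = -0.05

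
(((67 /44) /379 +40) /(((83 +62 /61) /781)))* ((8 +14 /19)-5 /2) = 684749978829 /295241000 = 2319.29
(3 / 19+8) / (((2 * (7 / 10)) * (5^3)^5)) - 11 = -1785888671844 / 162353515625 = -11.00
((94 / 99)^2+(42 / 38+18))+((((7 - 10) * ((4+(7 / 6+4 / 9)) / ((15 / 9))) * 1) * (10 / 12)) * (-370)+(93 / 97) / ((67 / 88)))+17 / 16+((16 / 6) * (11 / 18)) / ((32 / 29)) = 60763053018835 / 19363796496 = 3137.97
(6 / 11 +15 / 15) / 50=17 / 550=0.03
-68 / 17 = -4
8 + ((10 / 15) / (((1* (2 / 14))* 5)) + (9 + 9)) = 404 / 15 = 26.93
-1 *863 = -863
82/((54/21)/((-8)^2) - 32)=-18368/7159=-2.57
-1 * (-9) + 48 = 57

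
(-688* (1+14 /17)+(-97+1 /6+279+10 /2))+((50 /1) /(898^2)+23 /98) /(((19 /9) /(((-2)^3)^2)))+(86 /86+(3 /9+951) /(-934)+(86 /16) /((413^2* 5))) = -659981471941928078651 /622434181469391480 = -1060.32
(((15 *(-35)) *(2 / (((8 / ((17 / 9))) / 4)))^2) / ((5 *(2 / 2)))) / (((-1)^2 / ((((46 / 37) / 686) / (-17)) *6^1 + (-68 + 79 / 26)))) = 3441558115 / 141414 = 24336.76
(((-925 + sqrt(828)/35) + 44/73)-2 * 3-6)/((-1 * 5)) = 68357/365-6 * sqrt(23)/175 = 187.12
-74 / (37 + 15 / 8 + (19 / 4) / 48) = -14208 / 7483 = -1.90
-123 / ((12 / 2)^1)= -41 / 2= -20.50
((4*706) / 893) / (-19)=-2824 / 16967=-0.17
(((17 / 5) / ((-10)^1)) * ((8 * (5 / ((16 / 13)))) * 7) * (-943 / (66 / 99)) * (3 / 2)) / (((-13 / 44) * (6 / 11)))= -40734771 / 40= -1018369.28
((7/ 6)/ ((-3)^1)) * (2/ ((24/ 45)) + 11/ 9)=-1253/ 648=-1.93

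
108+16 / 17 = 1852 / 17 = 108.94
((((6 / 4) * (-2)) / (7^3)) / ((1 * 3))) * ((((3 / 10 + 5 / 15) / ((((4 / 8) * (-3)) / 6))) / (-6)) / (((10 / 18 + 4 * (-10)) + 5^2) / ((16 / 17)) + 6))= 152 / 1154195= 0.00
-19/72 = -0.26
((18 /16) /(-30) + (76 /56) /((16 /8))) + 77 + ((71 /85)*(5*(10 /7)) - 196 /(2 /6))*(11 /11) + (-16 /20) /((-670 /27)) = -1608505879 /3189200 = -504.36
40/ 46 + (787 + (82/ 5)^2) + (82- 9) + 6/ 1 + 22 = 665752/ 575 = 1157.83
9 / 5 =1.80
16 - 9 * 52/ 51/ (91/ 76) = 992/ 119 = 8.34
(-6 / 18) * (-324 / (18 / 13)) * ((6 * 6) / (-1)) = -2808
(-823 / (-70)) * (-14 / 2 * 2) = -823 / 5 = -164.60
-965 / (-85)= 193 / 17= 11.35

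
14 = 14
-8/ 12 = -2/ 3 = -0.67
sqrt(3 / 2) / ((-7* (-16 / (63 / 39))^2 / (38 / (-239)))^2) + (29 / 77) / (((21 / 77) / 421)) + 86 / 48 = 1432809* sqrt(6) / 53458792644608 + 97973 / 168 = 583.17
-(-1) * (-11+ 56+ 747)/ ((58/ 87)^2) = 1782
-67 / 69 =-0.97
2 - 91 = -89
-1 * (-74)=74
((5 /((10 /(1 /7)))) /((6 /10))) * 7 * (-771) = -1285 /2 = -642.50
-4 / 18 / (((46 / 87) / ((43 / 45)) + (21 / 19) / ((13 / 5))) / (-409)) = 251951362 / 2712285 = 92.89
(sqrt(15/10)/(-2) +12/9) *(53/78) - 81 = -9371/117 - 53 *sqrt(6)/312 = -80.51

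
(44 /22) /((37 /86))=4.65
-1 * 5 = -5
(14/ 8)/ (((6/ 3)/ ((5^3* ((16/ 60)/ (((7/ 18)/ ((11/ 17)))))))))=825/ 17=48.53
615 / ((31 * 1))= 615 / 31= 19.84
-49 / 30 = -1.63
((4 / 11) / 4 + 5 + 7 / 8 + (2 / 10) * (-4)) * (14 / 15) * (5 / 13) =15911 / 8580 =1.85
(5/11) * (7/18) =35/198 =0.18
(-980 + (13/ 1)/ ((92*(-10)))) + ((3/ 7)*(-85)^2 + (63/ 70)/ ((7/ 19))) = 13645441/ 6440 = 2118.86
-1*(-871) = 871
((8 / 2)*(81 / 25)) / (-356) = -81 / 2225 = -0.04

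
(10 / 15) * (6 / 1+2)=16 / 3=5.33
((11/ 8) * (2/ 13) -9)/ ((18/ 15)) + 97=27979/ 312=89.68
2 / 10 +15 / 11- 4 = -134 / 55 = -2.44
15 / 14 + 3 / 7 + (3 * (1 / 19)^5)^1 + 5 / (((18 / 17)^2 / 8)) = 14913544763 / 401128038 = 37.18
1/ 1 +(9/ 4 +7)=41/ 4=10.25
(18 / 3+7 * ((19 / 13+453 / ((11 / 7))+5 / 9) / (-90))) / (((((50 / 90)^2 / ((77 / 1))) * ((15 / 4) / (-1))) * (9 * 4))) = 13441687 / 438750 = 30.64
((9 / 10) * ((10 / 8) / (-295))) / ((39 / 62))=-93 / 15340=-0.01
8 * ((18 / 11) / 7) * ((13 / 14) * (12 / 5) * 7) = 11232 / 385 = 29.17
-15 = -15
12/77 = 0.16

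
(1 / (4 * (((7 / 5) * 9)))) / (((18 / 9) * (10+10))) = 1 / 2016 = 0.00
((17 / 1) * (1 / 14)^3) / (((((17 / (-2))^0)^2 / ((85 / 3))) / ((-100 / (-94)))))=36125 / 193452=0.19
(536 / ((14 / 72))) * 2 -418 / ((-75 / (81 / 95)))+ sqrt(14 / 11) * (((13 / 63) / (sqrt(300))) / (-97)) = 4828158 / 875 -13 * sqrt(462) / 2016630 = 5517.89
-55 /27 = -2.04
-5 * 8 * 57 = -2280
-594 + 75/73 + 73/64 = -2765039/4672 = -591.83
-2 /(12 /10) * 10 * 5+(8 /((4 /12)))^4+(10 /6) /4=3980317 /12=331693.08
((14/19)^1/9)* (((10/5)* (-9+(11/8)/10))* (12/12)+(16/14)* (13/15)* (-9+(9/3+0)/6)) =-21961/10260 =-2.14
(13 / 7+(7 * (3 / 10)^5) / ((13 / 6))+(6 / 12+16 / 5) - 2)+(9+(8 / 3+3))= 248862163 / 13650000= 18.23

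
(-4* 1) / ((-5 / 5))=4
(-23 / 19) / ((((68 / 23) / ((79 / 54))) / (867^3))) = -59337243887 / 152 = -390376604.52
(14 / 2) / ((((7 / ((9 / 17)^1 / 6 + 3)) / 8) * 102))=70 / 289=0.24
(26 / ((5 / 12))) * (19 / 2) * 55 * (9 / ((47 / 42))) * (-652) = -170967051.57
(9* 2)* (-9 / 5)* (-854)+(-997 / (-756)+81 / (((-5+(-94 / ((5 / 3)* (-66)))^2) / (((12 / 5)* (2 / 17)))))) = 5740480801789 / 207495540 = 27665.56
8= 8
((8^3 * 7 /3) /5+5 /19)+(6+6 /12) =140047 /570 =245.70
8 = 8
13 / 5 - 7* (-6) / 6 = 9.60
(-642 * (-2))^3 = 2116874304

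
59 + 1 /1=60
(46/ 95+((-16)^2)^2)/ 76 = 3112983/ 3610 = 862.32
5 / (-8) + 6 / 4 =7 / 8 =0.88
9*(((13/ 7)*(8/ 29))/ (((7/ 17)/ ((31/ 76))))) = 123318/ 26999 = 4.57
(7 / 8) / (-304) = -7 / 2432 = -0.00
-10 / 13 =-0.77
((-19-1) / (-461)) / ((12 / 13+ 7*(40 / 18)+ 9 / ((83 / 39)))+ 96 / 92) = 4467060 / 2239610377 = 0.00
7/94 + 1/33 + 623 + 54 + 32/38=39956833/58938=677.95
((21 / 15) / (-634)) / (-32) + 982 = 99614087 / 101440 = 982.00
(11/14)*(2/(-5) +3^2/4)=407/280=1.45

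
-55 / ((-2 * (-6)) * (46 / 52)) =-715 / 138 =-5.18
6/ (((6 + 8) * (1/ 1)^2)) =3/ 7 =0.43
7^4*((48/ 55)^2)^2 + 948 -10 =21328793066/ 9150625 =2330.86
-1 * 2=-2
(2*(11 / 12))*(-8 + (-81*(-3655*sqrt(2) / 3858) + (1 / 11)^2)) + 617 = 361845*sqrt(2) / 2572 + 39755 / 66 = 801.31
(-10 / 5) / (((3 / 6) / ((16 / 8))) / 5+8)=-40 / 161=-0.25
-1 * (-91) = 91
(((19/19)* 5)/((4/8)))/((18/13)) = 65/9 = 7.22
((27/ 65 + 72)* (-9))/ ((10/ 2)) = -42363/ 325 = -130.35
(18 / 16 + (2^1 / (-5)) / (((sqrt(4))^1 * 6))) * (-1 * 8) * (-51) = 2227 / 5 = 445.40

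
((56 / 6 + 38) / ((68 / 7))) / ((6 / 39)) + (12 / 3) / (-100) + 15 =237821 / 5100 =46.63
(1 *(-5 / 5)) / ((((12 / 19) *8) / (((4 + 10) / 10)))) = -0.28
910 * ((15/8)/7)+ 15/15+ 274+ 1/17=35279/68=518.81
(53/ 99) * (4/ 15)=212/ 1485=0.14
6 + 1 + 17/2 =31/2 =15.50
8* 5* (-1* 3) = -120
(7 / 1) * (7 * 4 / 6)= 98 / 3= 32.67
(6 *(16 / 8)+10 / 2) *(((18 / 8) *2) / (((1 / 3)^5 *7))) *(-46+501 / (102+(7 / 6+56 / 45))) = -7197333894 / 65779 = -109416.89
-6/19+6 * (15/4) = 843/38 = 22.18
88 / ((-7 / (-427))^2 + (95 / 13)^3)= 179850814 / 797573643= 0.23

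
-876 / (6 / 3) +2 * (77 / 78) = -17005 / 39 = -436.03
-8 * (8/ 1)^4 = -32768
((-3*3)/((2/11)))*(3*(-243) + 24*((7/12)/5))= 359469/10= 35946.90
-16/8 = -2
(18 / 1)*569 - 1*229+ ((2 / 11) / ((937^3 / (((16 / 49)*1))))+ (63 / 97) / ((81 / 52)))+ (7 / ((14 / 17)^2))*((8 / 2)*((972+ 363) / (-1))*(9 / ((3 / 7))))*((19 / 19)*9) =-4028533550274975751948 / 387098761263291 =-10406991.58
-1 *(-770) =770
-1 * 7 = -7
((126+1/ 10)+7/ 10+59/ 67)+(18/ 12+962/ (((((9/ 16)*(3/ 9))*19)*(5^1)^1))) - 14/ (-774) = 180512945/ 985302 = 183.21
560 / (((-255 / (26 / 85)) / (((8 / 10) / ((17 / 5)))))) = -11648 / 73695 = -0.16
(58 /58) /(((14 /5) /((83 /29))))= 415 /406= 1.02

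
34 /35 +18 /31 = 1684 /1085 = 1.55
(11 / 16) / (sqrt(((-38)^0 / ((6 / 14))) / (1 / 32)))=11 *sqrt(42) / 896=0.08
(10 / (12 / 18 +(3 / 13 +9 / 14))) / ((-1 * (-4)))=1365 / 841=1.62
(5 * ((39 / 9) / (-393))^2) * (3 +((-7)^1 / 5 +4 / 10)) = 1690 / 1390041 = 0.00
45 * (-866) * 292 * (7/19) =-79654680/19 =-4192351.58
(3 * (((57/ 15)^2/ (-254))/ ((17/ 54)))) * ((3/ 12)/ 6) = -0.02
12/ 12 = 1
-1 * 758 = -758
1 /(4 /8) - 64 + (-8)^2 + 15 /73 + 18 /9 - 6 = -131 /73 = -1.79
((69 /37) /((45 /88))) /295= 0.01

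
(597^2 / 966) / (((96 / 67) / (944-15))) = 2464885043 / 10304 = 239216.33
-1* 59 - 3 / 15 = -296 / 5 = -59.20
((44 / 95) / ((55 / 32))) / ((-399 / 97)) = -12416 / 189525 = -0.07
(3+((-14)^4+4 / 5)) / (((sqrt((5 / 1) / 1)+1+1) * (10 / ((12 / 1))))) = -2305188 / 25+1152594 * sqrt(5) / 25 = 10883.62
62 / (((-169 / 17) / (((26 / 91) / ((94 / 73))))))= -76942 / 55601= -1.38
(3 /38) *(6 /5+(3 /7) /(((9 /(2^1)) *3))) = 194 /1995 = 0.10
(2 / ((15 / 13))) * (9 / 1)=78 / 5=15.60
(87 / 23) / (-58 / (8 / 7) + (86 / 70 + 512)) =12180 / 1489181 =0.01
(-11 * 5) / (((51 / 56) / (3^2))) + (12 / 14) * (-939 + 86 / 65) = -1488714 / 1105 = -1347.25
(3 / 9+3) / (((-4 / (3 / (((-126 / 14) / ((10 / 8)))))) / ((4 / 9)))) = 25 / 162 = 0.15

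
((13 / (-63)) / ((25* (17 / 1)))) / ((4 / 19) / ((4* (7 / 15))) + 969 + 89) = -247 / 538288425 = -0.00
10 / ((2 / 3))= 15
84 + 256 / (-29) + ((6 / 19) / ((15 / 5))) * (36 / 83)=3439948 / 45733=75.22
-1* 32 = -32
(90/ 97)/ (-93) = -30/ 3007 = -0.01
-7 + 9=2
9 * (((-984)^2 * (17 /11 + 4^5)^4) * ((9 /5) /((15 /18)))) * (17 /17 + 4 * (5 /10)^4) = 1905271502551075983929184 /73205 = 26026521447320210148.61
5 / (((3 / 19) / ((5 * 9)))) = 1425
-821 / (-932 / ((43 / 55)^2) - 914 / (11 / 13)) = 0.32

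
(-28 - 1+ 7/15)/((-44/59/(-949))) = -5991037/165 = -36309.32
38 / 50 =19 / 25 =0.76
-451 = -451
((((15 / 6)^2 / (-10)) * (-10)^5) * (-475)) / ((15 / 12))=-23750000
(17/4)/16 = 17/64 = 0.27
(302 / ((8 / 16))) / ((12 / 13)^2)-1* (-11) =25915 / 36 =719.86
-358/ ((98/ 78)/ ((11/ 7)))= -153582/ 343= -447.76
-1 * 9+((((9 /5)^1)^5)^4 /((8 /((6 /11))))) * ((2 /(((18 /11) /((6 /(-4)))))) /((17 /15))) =-36496342324436411403 /2593994140625000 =-14069.55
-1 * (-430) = 430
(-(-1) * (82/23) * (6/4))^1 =123/23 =5.35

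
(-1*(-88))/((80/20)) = 22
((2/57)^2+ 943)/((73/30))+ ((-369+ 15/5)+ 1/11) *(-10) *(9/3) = 9883393460/869649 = 11364.81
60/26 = 30/13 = 2.31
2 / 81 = 0.02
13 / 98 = 0.13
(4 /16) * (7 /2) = 7 /8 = 0.88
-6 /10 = -3 /5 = -0.60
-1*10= -10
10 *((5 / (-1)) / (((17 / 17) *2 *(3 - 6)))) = 25 / 3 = 8.33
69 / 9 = 23 / 3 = 7.67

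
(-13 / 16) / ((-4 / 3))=39 / 64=0.61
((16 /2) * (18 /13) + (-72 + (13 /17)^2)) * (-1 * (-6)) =-1360146 /3757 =-362.03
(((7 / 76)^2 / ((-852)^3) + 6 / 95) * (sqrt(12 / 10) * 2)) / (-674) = -1128089659147 * sqrt(30) / 30096492037862400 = -0.00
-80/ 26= -40/ 13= -3.08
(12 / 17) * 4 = 2.82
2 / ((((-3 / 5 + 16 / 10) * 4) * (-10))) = -1 / 20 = -0.05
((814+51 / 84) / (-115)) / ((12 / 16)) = -7603 / 805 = -9.44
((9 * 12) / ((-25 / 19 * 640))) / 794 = -0.00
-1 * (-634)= 634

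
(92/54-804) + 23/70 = -1515719/1890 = -801.97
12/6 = 2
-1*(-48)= 48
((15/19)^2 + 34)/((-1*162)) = -12499/58482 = -0.21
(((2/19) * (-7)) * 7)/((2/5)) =-245/19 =-12.89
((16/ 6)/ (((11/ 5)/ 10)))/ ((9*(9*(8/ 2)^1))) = 100/ 2673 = 0.04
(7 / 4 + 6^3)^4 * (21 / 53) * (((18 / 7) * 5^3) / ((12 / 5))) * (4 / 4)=3237390938705625 / 27136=119302437304.89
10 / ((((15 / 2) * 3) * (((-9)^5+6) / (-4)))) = 16 / 531387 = 0.00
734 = 734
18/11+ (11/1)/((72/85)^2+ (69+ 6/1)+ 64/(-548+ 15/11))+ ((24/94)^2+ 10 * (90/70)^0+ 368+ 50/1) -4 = 33985632949800099/79807134238733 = 425.85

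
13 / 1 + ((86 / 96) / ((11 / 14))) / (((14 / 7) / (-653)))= -189689 / 528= -359.26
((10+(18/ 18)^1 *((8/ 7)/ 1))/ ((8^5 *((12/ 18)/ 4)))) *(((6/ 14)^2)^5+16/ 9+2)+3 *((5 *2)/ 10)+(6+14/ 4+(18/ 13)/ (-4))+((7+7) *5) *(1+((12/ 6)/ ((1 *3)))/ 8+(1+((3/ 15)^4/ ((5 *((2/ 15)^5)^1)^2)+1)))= 1593906659171507602673/ 631732166467584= 2523073.45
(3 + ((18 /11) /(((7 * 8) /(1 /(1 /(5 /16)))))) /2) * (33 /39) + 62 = 64.54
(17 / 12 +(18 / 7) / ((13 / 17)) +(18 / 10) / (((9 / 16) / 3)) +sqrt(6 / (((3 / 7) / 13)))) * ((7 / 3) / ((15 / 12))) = 28 * sqrt(182) / 15 +78511 / 2925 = 52.02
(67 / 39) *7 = 469 / 39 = 12.03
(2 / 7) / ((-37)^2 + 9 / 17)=17 / 81487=0.00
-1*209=-209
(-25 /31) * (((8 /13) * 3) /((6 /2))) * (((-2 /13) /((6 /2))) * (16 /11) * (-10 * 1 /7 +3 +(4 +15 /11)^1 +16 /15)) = 11829760 /39936897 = 0.30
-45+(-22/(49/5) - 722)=-37693/49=-769.24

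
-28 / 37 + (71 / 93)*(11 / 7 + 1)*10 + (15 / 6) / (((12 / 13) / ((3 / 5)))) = 1316729 / 64232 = 20.50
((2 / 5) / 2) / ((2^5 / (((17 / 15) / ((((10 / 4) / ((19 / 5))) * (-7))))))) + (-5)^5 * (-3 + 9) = -3937500323 / 210000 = -18750.00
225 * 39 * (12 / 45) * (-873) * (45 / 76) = -22981725 / 19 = -1209564.47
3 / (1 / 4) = 12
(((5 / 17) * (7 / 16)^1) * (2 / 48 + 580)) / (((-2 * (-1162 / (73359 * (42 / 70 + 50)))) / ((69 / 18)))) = 660282343149 / 1444864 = 456985.81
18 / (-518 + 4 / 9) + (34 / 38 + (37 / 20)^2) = 75801219 / 17700400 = 4.28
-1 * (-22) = 22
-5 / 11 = -0.45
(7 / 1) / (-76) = -7 / 76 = -0.09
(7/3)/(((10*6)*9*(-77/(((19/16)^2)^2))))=-130321/1167851520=-0.00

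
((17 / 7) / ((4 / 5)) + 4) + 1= 8.04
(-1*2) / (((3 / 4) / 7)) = -56 / 3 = -18.67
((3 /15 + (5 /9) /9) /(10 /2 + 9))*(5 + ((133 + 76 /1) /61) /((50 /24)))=537049 /4323375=0.12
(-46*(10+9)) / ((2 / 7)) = -3059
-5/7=-0.71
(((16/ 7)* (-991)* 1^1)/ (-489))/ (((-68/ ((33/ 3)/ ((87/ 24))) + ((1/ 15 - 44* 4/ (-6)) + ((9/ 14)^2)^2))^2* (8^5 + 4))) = 2528047735628800/ 917346484126330632873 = 0.00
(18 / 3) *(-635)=-3810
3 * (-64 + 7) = -171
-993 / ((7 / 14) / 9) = -17874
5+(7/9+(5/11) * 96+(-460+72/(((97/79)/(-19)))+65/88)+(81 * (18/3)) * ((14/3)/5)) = -37378073/34920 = -1070.39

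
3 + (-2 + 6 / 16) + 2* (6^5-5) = 124347 / 8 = 15543.38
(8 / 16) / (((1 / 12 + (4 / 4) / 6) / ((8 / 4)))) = 4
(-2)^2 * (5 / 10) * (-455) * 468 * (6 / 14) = -182520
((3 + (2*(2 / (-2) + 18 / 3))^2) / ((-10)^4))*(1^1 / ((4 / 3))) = 309 / 40000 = 0.01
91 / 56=13 / 8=1.62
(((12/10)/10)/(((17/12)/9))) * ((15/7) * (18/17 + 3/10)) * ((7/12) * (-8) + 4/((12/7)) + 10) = 122958/7225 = 17.02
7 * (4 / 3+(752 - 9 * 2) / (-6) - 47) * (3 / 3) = -1176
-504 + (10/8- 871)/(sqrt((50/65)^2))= -65387/40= -1634.68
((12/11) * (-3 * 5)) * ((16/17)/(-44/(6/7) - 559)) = 8640/342397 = 0.03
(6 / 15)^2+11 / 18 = 0.77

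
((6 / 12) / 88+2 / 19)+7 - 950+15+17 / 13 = -40280345 / 43472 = -926.58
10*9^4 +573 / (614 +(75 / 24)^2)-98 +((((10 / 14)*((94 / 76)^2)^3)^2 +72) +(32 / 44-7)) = 609227907115599446986248016983 / 9289108624822403649040384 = 65585.18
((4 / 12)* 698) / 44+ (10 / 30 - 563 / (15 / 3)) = -106.98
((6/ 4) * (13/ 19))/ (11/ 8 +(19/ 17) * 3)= 2652/ 12217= 0.22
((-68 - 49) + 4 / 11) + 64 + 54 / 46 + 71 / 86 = -1101757 / 21758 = -50.64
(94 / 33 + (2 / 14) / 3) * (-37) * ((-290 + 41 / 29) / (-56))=-69052619 / 125048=-552.21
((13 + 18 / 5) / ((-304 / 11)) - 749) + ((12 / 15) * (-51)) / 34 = -1141217 / 1520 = -750.80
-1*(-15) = 15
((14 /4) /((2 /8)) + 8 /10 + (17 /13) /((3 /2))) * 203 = 620368 /195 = 3181.37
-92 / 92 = -1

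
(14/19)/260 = 7/2470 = 0.00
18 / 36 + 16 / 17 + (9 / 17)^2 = 995 / 578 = 1.72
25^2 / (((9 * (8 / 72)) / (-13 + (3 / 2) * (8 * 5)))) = 29375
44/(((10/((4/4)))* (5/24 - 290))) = -528/34775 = -0.02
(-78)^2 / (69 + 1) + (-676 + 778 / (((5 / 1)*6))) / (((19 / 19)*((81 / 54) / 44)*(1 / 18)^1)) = -2402038 / 7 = -343148.29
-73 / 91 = -0.80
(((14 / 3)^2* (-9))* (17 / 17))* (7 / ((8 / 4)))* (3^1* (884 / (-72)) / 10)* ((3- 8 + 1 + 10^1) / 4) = 75803 / 20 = 3790.15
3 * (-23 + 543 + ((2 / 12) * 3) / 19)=59283 / 38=1560.08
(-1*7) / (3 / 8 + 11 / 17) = -6.85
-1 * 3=-3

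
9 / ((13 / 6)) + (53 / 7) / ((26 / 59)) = 3883 / 182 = 21.34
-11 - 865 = -876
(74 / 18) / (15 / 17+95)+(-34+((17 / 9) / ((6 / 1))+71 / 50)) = -7090519 / 220050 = -32.22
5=5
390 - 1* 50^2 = -2110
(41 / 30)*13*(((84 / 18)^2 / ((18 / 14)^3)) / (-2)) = -8958131 / 98415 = -91.02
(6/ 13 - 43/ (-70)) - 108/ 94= -0.07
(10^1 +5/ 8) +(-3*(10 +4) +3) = -227/ 8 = -28.38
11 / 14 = 0.79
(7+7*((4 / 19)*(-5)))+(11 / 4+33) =2689 / 76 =35.38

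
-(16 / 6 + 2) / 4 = -7 / 6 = -1.17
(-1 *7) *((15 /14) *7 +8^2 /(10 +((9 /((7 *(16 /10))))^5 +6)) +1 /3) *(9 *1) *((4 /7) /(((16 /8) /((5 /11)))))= -9514561791165 /98958601951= -96.15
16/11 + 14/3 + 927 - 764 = 5581/33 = 169.12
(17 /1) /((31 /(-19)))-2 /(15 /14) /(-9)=-42737 /4185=-10.21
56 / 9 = 6.22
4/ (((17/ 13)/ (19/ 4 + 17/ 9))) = 20.31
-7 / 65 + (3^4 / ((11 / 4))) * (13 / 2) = 136813 / 715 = 191.35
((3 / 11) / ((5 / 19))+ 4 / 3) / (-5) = -391 / 825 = -0.47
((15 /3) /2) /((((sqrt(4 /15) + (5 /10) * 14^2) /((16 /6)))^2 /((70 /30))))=12605600 /2918268441 - 34300 * sqrt(15) /2918268441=0.00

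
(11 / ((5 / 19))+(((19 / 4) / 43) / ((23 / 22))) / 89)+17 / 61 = 2259386773 / 53692810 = 42.08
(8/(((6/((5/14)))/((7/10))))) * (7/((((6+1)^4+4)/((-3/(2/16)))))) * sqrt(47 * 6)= -56 * sqrt(282)/2405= -0.39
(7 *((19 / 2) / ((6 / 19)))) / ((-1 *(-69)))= 2527 / 828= 3.05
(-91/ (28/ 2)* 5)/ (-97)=0.34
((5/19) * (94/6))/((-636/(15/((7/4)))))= -1175/21147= -0.06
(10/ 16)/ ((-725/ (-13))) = 13/ 1160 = 0.01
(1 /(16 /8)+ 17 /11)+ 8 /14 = 403 /154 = 2.62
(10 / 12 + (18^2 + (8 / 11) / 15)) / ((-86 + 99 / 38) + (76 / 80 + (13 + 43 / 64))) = -21728096 / 4599529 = -4.72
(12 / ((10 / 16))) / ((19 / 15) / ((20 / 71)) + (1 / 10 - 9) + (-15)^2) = 5760 / 66179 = 0.09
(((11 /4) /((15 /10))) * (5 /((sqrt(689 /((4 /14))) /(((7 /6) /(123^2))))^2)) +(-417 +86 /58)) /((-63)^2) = -205234548397597435 /1960390187146319292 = -0.10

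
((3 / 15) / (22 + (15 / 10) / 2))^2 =16 / 207025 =0.00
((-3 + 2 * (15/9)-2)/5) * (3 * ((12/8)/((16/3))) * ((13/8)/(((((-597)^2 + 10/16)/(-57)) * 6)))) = 171/14037056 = 0.00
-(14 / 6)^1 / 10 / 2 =-7 / 60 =-0.12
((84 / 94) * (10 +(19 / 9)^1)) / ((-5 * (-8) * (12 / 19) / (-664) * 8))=-1203251 / 33840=-35.56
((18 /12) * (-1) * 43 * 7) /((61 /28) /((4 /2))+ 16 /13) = -109564 /563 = -194.61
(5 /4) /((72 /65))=325 /288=1.13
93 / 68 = 1.37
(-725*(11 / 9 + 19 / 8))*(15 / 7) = -134125 / 24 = -5588.54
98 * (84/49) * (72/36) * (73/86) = 12264/43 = 285.21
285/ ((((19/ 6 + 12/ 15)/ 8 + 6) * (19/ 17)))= 61200/ 1559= 39.26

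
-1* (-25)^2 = -625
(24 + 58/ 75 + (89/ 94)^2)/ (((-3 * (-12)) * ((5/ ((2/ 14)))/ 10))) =17011363/ 83500200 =0.20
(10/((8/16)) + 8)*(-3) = -84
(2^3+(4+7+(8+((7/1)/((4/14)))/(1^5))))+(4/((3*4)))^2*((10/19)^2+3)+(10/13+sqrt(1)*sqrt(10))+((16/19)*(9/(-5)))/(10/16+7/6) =sqrt(10)+940556659/18161910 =54.95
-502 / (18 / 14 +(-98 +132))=-3514 / 247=-14.23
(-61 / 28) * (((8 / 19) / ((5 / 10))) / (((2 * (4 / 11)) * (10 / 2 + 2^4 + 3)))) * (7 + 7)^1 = -671 / 456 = -1.47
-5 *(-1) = 5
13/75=0.17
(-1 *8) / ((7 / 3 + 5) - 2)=-3 / 2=-1.50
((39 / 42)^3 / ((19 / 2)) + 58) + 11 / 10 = 7714079 / 130340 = 59.18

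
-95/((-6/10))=475/3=158.33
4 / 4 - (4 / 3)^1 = -0.33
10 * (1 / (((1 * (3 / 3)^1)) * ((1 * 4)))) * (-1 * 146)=-365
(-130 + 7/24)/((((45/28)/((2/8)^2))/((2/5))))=-21791/10800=-2.02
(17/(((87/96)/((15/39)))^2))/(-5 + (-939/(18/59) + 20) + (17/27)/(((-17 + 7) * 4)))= -0.00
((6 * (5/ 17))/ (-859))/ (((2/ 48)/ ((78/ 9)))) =-6240/ 14603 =-0.43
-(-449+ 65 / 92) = 41243 / 92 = 448.29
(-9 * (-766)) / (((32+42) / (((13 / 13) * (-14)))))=-48258 / 37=-1304.27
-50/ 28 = -25/ 14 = -1.79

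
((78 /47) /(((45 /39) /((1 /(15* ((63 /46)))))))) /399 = 15548 /88607925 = 0.00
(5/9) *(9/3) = 5/3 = 1.67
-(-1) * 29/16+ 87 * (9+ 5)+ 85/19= 372183/304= 1224.29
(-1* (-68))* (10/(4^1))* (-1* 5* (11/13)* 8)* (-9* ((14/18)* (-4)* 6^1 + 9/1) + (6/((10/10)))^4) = -103448400/13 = -7957569.23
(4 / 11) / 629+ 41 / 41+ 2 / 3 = 34607 / 20757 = 1.67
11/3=3.67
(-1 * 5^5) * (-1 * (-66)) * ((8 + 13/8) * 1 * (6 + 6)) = -23821875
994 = 994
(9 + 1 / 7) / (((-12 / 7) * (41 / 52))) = -832 / 123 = -6.76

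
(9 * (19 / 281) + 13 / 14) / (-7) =-6047 / 27538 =-0.22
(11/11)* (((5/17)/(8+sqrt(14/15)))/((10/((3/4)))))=45/16082-3* sqrt(210)/128656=0.00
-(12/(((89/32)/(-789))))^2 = -91794456576/7921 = -11588745.94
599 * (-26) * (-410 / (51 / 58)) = 370349720 / 51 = 7261759.22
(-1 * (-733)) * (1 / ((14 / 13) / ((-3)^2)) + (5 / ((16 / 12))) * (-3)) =-59373 / 28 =-2120.46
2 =2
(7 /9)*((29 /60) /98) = 29 /7560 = 0.00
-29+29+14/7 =2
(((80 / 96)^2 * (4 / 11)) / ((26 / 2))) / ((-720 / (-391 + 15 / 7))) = 6805 / 648648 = 0.01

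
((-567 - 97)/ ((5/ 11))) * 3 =-21912/ 5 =-4382.40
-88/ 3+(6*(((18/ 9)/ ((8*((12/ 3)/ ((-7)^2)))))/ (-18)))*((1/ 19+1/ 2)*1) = -54533/ 1824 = -29.90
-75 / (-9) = 25 / 3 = 8.33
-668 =-668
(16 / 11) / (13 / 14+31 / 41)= 9184 / 10637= 0.86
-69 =-69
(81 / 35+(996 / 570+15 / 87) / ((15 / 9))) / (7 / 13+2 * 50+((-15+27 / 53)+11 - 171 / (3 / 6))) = -57570084 / 4068460025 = -0.01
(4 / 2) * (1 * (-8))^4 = 8192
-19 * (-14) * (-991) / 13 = -263606 / 13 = -20277.38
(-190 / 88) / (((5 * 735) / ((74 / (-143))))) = 703 / 2312310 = 0.00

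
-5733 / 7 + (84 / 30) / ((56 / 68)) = -4078 / 5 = -815.60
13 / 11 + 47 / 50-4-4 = -5.88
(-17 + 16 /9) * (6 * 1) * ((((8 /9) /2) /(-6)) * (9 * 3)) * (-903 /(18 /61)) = -558990.44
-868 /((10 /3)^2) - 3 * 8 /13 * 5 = -87.35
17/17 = 1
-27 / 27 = -1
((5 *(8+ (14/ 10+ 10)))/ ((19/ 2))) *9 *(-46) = -80316/ 19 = -4227.16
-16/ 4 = -4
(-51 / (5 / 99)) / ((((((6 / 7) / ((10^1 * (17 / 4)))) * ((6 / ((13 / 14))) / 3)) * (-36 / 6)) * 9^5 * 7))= 41327 / 4408992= 0.01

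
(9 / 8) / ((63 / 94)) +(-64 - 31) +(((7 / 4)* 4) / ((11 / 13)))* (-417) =-1091259 / 308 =-3543.05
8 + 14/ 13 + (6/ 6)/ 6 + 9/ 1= 1423/ 78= 18.24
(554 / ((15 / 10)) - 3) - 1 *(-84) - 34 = 1249 / 3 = 416.33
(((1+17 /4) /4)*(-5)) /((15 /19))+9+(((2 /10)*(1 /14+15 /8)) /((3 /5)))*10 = 2411 /336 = 7.18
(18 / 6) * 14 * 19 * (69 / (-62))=-27531 / 31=-888.10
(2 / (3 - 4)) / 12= -1 / 6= -0.17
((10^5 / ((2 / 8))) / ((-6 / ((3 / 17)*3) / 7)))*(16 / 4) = -16800000 / 17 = -988235.29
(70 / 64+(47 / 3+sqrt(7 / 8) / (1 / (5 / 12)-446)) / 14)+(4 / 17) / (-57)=2.21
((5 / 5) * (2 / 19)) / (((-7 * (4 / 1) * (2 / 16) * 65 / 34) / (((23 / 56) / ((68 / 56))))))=-46 / 8645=-0.01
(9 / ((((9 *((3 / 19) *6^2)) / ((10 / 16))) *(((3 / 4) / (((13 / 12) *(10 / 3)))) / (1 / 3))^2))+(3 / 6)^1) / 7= 1109963 / 9920232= 0.11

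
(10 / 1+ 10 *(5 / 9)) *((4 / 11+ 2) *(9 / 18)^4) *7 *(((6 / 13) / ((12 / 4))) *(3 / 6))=245 / 198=1.24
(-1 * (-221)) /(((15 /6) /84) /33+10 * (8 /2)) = 72072 /13045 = 5.52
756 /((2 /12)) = 4536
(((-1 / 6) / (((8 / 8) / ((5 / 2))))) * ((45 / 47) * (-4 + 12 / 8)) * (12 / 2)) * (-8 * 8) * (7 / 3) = -42000 / 47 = -893.62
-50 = -50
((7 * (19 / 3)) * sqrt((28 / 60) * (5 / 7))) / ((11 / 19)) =2527 * sqrt(3) / 99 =44.21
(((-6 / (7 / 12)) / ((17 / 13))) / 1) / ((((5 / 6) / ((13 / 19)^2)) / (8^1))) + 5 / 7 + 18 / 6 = -6795022 / 214795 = -31.63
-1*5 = -5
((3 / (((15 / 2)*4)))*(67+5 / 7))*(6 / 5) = 1422 / 175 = 8.13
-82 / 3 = -27.33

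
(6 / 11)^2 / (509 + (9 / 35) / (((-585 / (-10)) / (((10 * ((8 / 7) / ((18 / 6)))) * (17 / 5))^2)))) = 7223580 / 12376044923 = 0.00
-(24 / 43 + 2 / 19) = -542 / 817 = -0.66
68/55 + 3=233/55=4.24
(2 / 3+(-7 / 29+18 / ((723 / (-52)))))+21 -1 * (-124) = 3021988 / 20967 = 144.13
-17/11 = -1.55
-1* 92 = -92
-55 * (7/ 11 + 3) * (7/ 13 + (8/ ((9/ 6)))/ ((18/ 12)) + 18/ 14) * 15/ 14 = -2203000/ 1911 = -1152.80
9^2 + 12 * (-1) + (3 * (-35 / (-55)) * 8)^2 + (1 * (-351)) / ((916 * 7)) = 234463605 / 775852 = 302.20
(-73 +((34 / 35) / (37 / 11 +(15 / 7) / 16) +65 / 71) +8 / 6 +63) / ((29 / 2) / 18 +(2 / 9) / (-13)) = -1783402556 / 188152485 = -9.48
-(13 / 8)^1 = -13 / 8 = -1.62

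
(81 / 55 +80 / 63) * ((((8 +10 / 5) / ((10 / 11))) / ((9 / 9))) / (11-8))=10.06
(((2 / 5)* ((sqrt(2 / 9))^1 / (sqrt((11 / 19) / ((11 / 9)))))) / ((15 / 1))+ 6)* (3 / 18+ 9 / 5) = 11.84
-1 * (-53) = 53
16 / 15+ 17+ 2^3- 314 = -4319 / 15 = -287.93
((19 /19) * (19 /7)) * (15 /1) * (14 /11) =570 /11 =51.82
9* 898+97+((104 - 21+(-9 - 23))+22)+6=8258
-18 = -18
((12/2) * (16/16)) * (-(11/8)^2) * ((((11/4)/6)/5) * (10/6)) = -1331/768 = -1.73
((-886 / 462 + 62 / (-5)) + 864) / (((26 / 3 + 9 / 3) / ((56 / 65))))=603928 / 9625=62.75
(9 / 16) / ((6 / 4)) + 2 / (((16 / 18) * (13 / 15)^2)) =4557 / 1352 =3.37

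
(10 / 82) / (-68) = -5 / 2788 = -0.00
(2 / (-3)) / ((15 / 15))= -2 / 3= -0.67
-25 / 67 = -0.37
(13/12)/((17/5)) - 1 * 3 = -547/204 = -2.68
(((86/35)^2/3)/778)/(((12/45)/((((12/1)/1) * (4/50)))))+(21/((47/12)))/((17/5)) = 3019835712/1903717375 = 1.59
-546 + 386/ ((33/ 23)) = -9140/ 33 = -276.97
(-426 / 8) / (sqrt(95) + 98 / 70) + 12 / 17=-4.07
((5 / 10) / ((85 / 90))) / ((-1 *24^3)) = -1 / 26112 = -0.00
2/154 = 1/77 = 0.01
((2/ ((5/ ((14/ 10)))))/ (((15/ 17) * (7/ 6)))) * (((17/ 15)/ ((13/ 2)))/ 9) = 2312/ 219375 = 0.01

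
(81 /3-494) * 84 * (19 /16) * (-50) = 4658325 /2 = 2329162.50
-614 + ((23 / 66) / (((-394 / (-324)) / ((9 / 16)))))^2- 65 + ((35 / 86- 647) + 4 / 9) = -616488262183253 / 465231115008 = -1325.12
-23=-23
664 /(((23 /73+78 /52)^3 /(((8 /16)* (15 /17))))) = 3099687456 /63272725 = 48.99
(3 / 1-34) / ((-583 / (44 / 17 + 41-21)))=11904 / 9911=1.20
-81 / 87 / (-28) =27 / 812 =0.03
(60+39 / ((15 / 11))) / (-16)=-443 / 80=-5.54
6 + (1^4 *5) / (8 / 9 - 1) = -39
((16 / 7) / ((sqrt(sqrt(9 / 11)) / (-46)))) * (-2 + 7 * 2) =-2944 * 11^(1 / 4) * sqrt(3) / 7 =-1326.63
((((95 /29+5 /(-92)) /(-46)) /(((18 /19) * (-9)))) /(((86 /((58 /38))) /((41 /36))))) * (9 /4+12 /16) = 39155 /78613632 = 0.00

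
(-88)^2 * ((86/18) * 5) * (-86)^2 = 12314044160/9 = 1368227128.89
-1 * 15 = -15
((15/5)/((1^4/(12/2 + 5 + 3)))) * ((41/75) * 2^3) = 4592/25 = 183.68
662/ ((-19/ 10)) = -6620/ 19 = -348.42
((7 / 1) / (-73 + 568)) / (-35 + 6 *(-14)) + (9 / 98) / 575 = 3877 / 94837050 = 0.00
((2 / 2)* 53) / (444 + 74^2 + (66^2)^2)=53 / 18980656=0.00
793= 793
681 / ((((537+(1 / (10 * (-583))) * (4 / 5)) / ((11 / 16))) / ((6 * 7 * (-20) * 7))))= -80248273875 / 15653546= -5126.52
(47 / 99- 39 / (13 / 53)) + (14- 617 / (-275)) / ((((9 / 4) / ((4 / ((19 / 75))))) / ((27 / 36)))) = -137374 / 1881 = -73.03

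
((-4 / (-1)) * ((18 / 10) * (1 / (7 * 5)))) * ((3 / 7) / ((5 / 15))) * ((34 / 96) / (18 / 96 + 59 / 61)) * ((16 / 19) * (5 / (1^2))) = 1791936 / 5246185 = 0.34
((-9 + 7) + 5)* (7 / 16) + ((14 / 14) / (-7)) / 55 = 8069 / 6160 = 1.31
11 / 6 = 1.83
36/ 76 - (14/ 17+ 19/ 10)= -7267/ 3230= -2.25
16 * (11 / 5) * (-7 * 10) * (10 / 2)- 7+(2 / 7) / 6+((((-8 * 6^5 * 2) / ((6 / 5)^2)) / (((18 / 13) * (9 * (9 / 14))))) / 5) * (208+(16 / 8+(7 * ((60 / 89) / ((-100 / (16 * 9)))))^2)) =-1409526194702 / 2495115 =-564914.32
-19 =-19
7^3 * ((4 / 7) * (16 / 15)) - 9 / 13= 208.37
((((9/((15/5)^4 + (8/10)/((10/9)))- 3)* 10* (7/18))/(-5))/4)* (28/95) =32144/194085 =0.17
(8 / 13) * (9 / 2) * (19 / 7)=684 / 91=7.52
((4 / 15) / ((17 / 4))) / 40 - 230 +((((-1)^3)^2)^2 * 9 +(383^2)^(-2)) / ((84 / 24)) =-43676250543805156 / 192045139784925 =-227.43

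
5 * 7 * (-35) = -1225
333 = 333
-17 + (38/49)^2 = -39373/2401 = -16.40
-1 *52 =-52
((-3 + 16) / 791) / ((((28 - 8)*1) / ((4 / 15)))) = 13 / 59325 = 0.00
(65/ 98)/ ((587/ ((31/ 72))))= 2015/ 4141872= 0.00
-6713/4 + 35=-6573/4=-1643.25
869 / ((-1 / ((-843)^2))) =-617553981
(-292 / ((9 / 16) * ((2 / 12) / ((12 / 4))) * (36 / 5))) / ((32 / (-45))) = 1825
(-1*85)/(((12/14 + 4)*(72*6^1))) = -0.04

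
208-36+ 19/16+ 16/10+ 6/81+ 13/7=2671987/15120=176.72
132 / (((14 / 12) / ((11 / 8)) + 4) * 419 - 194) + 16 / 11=1.53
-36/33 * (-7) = 84/11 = 7.64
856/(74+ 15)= 856/89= 9.62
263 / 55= 4.78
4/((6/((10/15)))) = 4/9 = 0.44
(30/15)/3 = 2/3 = 0.67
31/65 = 0.48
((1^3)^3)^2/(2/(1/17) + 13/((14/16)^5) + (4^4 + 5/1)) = 16807/5384049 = 0.00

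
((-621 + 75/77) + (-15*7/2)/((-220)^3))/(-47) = 18485702253/1401276800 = 13.19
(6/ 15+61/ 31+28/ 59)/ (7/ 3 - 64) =-77979/ 1691825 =-0.05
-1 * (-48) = 48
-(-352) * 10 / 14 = 1760 / 7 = 251.43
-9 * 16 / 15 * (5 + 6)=-528 / 5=-105.60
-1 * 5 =-5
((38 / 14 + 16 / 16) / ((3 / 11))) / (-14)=-143 / 147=-0.97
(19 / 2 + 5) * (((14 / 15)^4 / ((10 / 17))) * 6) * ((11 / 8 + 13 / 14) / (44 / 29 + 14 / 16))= 1686931624 / 15609375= 108.07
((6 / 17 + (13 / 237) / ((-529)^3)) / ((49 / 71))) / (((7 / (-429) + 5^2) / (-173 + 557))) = 410357359787973312 / 52206294128439857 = 7.86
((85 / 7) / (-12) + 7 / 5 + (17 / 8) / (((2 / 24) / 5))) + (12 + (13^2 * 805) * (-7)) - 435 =-400096247 / 420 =-952610.11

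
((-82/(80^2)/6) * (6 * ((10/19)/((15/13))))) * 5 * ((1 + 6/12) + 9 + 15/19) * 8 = -76219/28880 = -2.64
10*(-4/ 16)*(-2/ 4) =5/ 4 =1.25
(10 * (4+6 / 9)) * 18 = 840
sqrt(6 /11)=sqrt(66) /11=0.74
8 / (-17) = -8 / 17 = -0.47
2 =2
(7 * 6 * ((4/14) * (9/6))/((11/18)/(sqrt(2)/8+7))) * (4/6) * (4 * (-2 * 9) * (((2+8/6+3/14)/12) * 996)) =-2987707.42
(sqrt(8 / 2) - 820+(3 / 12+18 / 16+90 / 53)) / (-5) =345529 / 2120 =162.99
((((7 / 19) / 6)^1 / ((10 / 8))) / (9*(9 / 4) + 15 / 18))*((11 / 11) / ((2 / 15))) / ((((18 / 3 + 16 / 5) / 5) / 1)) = 0.01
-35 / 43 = -0.81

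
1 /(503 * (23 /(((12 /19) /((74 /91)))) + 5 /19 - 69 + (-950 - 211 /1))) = -0.00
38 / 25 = 1.52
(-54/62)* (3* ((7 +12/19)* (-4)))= 46980/589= 79.76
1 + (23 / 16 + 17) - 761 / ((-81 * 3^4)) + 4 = 2472551 / 104976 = 23.55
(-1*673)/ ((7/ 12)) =-8076/ 7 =-1153.71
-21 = -21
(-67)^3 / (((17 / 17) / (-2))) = 601526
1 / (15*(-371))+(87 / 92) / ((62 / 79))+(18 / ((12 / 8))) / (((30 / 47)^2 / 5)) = 4712892997 / 31742760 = 148.47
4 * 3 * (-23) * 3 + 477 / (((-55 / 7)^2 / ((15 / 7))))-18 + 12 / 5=-500361 / 605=-827.04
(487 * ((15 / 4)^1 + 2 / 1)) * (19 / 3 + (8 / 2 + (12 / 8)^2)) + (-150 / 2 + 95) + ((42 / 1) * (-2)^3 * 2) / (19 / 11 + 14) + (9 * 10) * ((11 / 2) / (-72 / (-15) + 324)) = 40062565919 / 1137648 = 35215.26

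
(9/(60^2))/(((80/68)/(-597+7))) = -1003/800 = -1.25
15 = 15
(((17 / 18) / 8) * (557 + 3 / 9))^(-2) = 2916 / 12623809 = 0.00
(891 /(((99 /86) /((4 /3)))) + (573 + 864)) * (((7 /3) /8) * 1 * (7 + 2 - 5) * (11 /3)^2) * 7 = 4879567 /18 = 271087.06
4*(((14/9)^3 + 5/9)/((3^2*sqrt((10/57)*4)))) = 3149*sqrt(570)/32805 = 2.29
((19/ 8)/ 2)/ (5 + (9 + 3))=19/ 272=0.07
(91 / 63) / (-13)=-1 / 9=-0.11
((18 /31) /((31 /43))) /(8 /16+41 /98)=4214 /4805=0.88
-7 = -7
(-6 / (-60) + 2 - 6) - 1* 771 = -7749 / 10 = -774.90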